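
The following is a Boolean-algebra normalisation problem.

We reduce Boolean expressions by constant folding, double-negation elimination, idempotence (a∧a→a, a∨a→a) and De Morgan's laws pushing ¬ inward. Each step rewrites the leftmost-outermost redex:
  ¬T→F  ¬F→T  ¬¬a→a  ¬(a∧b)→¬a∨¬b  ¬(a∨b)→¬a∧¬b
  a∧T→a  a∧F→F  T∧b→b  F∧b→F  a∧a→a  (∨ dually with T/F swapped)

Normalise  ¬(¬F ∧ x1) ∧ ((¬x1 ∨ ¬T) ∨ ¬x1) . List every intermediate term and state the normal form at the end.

  start: ¬(¬F ∧ x1) ∧ ((¬x1 ∨ ¬T) ∨ ¬x1)
  step 1: (¬¬F ∨ ¬x1) ∧ ((¬x1 ∨ ¬T) ∨ ¬x1)
  step 2: (F ∨ ¬x1) ∧ ((¬x1 ∨ ¬T) ∨ ¬x1)
  step 3: ¬x1 ∧ ((¬x1 ∨ ¬T) ∨ ¬x1)
  step 4: ¬x1 ∧ ((¬x1 ∨ F) ∨ ¬x1)
  step 5: ¬x1 ∧ (¬x1 ∨ ¬x1)
  step 6: ¬x1 ∧ ¬x1
  step 7: ¬x1

Answer: normal form = ¬x1  (in 7 steps)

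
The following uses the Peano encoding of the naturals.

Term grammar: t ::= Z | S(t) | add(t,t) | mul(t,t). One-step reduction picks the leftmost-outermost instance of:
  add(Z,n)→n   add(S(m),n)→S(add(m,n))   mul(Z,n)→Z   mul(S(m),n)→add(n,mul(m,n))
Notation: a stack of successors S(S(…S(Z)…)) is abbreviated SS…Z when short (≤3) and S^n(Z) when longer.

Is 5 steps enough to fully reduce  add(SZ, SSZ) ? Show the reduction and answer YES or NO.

Answer: YES — reaches normal form SSSZ in 2 ≤ 5 steps

Working:
  start: add(SZ, SSZ)
  step 1: S(add(Z, SSZ))
  step 2: SSSZ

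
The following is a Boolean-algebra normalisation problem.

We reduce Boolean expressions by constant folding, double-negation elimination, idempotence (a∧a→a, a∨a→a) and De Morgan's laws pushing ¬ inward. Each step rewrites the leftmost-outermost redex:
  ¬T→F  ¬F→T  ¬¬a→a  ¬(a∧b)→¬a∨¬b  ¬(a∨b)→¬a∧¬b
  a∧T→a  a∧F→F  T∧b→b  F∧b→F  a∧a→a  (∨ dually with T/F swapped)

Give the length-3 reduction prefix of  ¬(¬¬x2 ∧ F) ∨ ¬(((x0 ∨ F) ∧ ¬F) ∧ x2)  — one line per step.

Answer: after 3 steps: (¬x2 ∨ T) ∨ ¬(((x0 ∨ F) ∧ ¬F) ∧ x2)

Derivation:
  start: ¬(¬¬x2 ∧ F) ∨ ¬(((x0 ∨ F) ∧ ¬F) ∧ x2)
  [1] (¬¬¬x2 ∨ ¬F) ∨ ¬(((x0 ∨ F) ∧ ¬F) ∧ x2)
  [2] (¬x2 ∨ ¬F) ∨ ¬(((x0 ∨ F) ∧ ¬F) ∧ x2)
  [3] (¬x2 ∨ T) ∨ ¬(((x0 ∨ F) ∧ ¬F) ∧ x2)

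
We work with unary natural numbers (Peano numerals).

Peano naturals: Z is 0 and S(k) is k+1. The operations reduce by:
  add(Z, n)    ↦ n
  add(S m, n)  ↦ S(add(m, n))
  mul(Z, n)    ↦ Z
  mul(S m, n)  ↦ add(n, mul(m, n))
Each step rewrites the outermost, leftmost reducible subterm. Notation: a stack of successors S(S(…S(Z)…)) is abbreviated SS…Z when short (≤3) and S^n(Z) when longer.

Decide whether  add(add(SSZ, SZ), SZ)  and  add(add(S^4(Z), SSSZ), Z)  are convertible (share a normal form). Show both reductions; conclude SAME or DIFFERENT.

Term A:
  start: add(add(SSZ, SZ), SZ)
  step 1: add(S(add(SZ, SZ)), SZ)
  step 2: S(add(add(SZ, SZ), SZ))
  step 3: S(add(S(add(Z, SZ)), SZ))
  step 4: S(S(add(add(Z, SZ), SZ)))
  step 5: S(S(add(SZ, SZ)))
  step 6: S(S(S(add(Z, SZ))))
  step 7: S^4(Z)

Term B:
  start: add(add(S^4(Z), SSSZ), Z)
  step 1: add(S(add(SSSZ, SSSZ)), Z)
  step 2: S(add(add(SSSZ, SSSZ), Z))
  step 3: S(add(S(add(SSZ, SSSZ)), Z))
  step 4: S(S(add(add(SSZ, SSSZ), Z)))
  step 5: S(S(add(S(add(SZ, SSSZ)), Z)))
  step 6: S(S(S(add(add(SZ, SSSZ), Z))))
  step 7: S(S(S(add(S(add(Z, SSSZ)), Z))))
  step 8: S(S(S(S(add(add(Z, SSSZ), Z)))))
  step 9: S(S(S(S(add(SSSZ, Z)))))
  step 10: S(S(S(S(S(add(SSZ, Z))))))
  step 11: S(S(S(S(S(S(add(SZ, Z)))))))
  step 12: S(S(S(S(S(S(S(add(Z, Z))))))))
  step 13: S^7(Z)

Answer: DIFFERENT — A ⇓ S^4(Z), B ⇓ S^7(Z)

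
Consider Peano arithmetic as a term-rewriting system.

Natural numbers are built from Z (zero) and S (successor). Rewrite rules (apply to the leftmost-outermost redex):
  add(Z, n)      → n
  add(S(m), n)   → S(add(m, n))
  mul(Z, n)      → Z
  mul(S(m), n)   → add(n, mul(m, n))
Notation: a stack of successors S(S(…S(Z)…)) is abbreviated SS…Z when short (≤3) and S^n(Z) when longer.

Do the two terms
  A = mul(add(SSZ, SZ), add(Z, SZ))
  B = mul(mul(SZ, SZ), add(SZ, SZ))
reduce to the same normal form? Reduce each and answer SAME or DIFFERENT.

Term A:
  start: mul(add(SSZ, SZ), add(Z, SZ))
  [1] mul(S(add(SZ, SZ)), add(Z, SZ))
  [2] add(add(Z, SZ), mul(add(SZ, SZ), add(Z, SZ)))
  [3] add(SZ, mul(add(SZ, SZ), add(Z, SZ)))
  [4] S(add(Z, mul(add(SZ, SZ), add(Z, SZ))))
  [5] S(mul(add(SZ, SZ), add(Z, SZ)))
  [6] S(mul(S(add(Z, SZ)), add(Z, SZ)))
  [7] S(add(add(Z, SZ), mul(add(Z, SZ), add(Z, SZ))))
  [8] S(add(SZ, mul(add(Z, SZ), add(Z, SZ))))
  [9] S(S(add(Z, mul(add(Z, SZ), add(Z, SZ)))))
  [10] S(S(mul(add(Z, SZ), add(Z, SZ))))
  [11] S(S(mul(SZ, add(Z, SZ))))
  [12] S(S(add(add(Z, SZ), mul(Z, add(Z, SZ)))))
  [13] S(S(add(SZ, mul(Z, add(Z, SZ)))))
  [14] S(S(S(add(Z, mul(Z, add(Z, SZ))))))
  [15] S(S(S(mul(Z, add(Z, SZ)))))
  [16] SSSZ

Term B:
  start: mul(mul(SZ, SZ), add(SZ, SZ))
  [1] mul(add(SZ, mul(Z, SZ)), add(SZ, SZ))
  [2] mul(S(add(Z, mul(Z, SZ))), add(SZ, SZ))
  [3] add(add(SZ, SZ), mul(add(Z, mul(Z, SZ)), add(SZ, SZ)))
  [4] add(S(add(Z, SZ)), mul(add(Z, mul(Z, SZ)), add(SZ, SZ)))
  [5] S(add(add(Z, SZ), mul(add(Z, mul(Z, SZ)), add(SZ, SZ))))
  [6] S(add(SZ, mul(add(Z, mul(Z, SZ)), add(SZ, SZ))))
  [7] S(S(add(Z, mul(add(Z, mul(Z, SZ)), add(SZ, SZ)))))
  [8] S(S(mul(add(Z, mul(Z, SZ)), add(SZ, SZ))))
  [9] S(S(mul(mul(Z, SZ), add(SZ, SZ))))
  [10] S(S(mul(Z, add(SZ, SZ))))
  [11] SSZ

Answer: DIFFERENT — A ⇓ SSSZ, B ⇓ SSZ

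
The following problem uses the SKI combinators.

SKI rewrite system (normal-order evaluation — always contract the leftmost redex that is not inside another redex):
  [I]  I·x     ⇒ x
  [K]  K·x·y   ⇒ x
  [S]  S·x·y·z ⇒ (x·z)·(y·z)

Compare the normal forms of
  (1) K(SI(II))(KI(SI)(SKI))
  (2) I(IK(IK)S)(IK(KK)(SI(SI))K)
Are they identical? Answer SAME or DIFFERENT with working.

Term A:
  start: K(SI(II))(KI(SI)(SKI))
  step 1: SI(II)
  step 2: SII

Term B:
  start: I(IK(IK)S)(IK(KK)(SI(SI))K)
  step 1: IK(IK)S(IK(KK)(SI(SI))K)
  step 2: K(IK)S(IK(KK)(SI(SI))K)
  step 3: IK(IK(KK)(SI(SI))K)
  step 4: K(IK(KK)(SI(SI))K)
  step 5: K(K(KK)(SI(SI))K)
  step 6: K(KKK)
  step 7: KK

Answer: DIFFERENT — A ⇓ SII, B ⇓ KK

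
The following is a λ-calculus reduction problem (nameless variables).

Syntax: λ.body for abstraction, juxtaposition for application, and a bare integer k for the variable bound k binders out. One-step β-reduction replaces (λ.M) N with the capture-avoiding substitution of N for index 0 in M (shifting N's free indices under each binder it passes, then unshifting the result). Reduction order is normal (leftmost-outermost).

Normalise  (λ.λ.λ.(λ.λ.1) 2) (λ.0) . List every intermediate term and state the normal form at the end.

  start: (λ.λ.λ.(λ.λ.1) 2) (λ.0)
  step 1: λ.λ.(λ.λ.1) (λ.0)
  step 2: λ.λ.λ.λ.0

Answer: normal form = λ.λ.λ.λ.0  (in 2 steps)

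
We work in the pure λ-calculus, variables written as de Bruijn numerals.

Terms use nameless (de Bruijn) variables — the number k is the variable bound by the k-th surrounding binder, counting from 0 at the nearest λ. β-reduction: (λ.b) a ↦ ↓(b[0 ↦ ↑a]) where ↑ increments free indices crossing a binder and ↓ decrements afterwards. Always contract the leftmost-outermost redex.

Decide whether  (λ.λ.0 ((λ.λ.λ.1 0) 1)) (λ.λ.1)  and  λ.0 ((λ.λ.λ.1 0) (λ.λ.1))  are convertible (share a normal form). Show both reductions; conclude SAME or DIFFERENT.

Answer: SAME — A ⇓ λ.0 (λ.λ.1 0), B ⇓ λ.0 (λ.λ.1 0)

Working:
Term A:
  start: (λ.λ.0 ((λ.λ.λ.1 0) 1)) (λ.λ.1)
  →1  λ.0 ((λ.λ.λ.1 0) (λ.λ.1))
  →2  λ.0 (λ.λ.1 0)

Term B:
  start: λ.0 ((λ.λ.λ.1 0) (λ.λ.1))
  →1  λ.0 (λ.λ.1 0)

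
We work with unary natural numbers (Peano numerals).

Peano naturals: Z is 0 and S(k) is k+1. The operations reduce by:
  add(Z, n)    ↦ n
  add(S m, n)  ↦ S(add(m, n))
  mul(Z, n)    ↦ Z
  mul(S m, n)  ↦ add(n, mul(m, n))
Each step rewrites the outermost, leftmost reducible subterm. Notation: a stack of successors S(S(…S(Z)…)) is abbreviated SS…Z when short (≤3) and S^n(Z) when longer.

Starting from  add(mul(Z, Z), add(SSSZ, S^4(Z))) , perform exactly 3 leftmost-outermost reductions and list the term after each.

Answer: after 3 steps: S(add(SSZ, S^4(Z)))

Reduction:
  start: add(mul(Z, Z), add(SSSZ, S^4(Z)))
  →1  add(Z, add(SSSZ, S^4(Z)))
  →2  add(SSSZ, S^4(Z))
  →3  S(add(SSZ, S^4(Z)))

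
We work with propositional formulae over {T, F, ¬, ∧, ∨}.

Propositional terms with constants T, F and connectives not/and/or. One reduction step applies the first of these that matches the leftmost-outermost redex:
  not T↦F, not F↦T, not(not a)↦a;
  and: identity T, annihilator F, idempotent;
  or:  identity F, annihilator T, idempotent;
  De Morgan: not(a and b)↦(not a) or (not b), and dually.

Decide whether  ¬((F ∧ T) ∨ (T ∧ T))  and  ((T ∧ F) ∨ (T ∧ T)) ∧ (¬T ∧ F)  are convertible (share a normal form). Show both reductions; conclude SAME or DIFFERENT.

Answer: SAME — A ⇓ F, B ⇓ F

Derivation:
Term A:
  start: ¬((F ∧ T) ∨ (T ∧ T))
  [1] ¬(F ∧ T) ∧ ¬(T ∧ T)
  [2] (¬F ∨ ¬T) ∧ ¬(T ∧ T)
  [3] (T ∨ ¬T) ∧ ¬(T ∧ T)
  [4] T ∧ ¬(T ∧ T)
  [5] ¬(T ∧ T)
  [6] ¬T ∨ ¬T
  [7] ¬T
  [8] F

Term B:
  start: ((T ∧ F) ∨ (T ∧ T)) ∧ (¬T ∧ F)
  [1] (F ∨ (T ∧ T)) ∧ (¬T ∧ F)
  [2] (T ∧ T) ∧ (¬T ∧ F)
  [3] T ∧ (¬T ∧ F)
  [4] ¬T ∧ F
  [5] F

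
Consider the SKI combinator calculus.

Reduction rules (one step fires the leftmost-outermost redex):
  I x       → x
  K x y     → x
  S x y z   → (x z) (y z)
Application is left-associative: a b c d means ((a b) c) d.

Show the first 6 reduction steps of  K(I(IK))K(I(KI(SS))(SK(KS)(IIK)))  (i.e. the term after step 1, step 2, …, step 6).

  start: K(I(IK))K(I(KI(SS))(SK(KS)(IIK)))
  →1  I(IK)(I(KI(SS))(SK(KS)(IIK)))
  →2  IK(I(KI(SS))(SK(KS)(IIK)))
  →3  K(I(KI(SS))(SK(KS)(IIK)))
  →4  K(KI(SS)(SK(KS)(IIK)))
  →5  K(I(SK(KS)(IIK)))
  →6  K(SK(KS)(IIK))

Answer: after 6 steps: K(SK(KS)(IIK))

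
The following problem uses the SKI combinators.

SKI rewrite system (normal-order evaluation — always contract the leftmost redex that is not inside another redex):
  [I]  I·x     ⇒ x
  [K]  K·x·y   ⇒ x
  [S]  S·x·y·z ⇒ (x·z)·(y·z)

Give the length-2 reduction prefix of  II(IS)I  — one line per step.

Answer: after 2 steps: ISI

Derivation:
  start: II(IS)I
  [1] I(IS)I
  [2] ISI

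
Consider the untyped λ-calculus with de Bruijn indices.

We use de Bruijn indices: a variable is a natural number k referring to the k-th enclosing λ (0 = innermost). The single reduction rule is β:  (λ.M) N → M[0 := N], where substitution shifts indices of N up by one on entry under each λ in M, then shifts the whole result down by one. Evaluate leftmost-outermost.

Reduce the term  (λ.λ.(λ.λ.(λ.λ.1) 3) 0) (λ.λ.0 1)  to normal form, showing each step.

  start: (λ.λ.(λ.λ.(λ.λ.1) 3) 0) (λ.λ.0 1)
  [1] λ.(λ.λ.(λ.λ.1) (λ.λ.0 1)) 0
  [2] λ.λ.(λ.λ.1) (λ.λ.0 1)
  [3] λ.λ.λ.λ.λ.0 1

Answer: normal form = λ.λ.λ.λ.λ.0 1  (in 3 steps)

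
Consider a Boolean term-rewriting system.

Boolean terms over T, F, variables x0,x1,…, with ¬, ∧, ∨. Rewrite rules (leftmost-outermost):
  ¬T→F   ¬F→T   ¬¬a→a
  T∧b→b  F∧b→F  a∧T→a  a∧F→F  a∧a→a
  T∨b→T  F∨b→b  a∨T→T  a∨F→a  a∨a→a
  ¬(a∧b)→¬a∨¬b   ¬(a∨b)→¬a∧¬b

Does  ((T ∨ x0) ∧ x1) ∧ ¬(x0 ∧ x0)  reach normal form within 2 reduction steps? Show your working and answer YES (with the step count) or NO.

Answer: NO — after 2 steps the term is x1 ∧ ¬(x0 ∧ x0), not yet normal

Derivation:
  start: ((T ∨ x0) ∧ x1) ∧ ¬(x0 ∧ x0)
  →1  (T ∧ x1) ∧ ¬(x0 ∧ x0)
  →2  x1 ∧ ¬(x0 ∧ x0)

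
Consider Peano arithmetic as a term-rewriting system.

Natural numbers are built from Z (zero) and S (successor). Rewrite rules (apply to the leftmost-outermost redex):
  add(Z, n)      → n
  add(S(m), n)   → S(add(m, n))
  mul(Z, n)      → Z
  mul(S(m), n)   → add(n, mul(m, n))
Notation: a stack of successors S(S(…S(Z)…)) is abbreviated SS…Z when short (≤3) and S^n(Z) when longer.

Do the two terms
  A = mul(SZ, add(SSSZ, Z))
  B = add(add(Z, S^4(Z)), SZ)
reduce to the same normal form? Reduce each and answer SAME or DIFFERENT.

Answer: DIFFERENT — A ⇓ SSSZ, B ⇓ S^5(Z)

Derivation:
Term A:
  start: mul(SZ, add(SSSZ, Z))
  [1] add(add(SSSZ, Z), mul(Z, add(SSSZ, Z)))
  [2] add(S(add(SSZ, Z)), mul(Z, add(SSSZ, Z)))
  [3] S(add(add(SSZ, Z), mul(Z, add(SSSZ, Z))))
  [4] S(add(S(add(SZ, Z)), mul(Z, add(SSSZ, Z))))
  [5] S(S(add(add(SZ, Z), mul(Z, add(SSSZ, Z)))))
  [6] S(S(add(S(add(Z, Z)), mul(Z, add(SSSZ, Z)))))
  [7] S(S(S(add(add(Z, Z), mul(Z, add(SSSZ, Z))))))
  [8] S(S(S(add(Z, mul(Z, add(SSSZ, Z))))))
  [9] S(S(S(mul(Z, add(SSSZ, Z)))))
  [10] SSSZ

Term B:
  start: add(add(Z, S^4(Z)), SZ)
  [1] add(S^4(Z), SZ)
  [2] S(add(SSSZ, SZ))
  [3] S(S(add(SSZ, SZ)))
  [4] S(S(S(add(SZ, SZ))))
  [5] S(S(S(S(add(Z, SZ)))))
  [6] S^5(Z)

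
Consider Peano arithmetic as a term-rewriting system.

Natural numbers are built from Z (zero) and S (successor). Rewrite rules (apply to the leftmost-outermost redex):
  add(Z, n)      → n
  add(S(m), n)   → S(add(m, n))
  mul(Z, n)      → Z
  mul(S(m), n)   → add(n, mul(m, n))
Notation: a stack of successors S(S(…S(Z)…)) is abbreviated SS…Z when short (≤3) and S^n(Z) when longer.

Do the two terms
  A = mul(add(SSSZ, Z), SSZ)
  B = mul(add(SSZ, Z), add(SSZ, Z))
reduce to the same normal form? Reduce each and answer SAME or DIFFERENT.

Term A:
  start: mul(add(SSSZ, Z), SSZ)
  →1  mul(S(add(SSZ, Z)), SSZ)
  →2  add(SSZ, mul(add(SSZ, Z), SSZ))
  →3  S(add(SZ, mul(add(SSZ, Z), SSZ)))
  →4  S(S(add(Z, mul(add(SSZ, Z), SSZ))))
  →5  S(S(mul(add(SSZ, Z), SSZ)))
  →6  S(S(mul(S(add(SZ, Z)), SSZ)))
  →7  S(S(add(SSZ, mul(add(SZ, Z), SSZ))))
  →8  S(S(S(add(SZ, mul(add(SZ, Z), SSZ)))))
  →9  S(S(S(S(add(Z, mul(add(SZ, Z), SSZ))))))
  →10  S(S(S(S(mul(add(SZ, Z), SSZ)))))
  →11  S(S(S(S(mul(S(add(Z, Z)), SSZ)))))
  →12  S(S(S(S(add(SSZ, mul(add(Z, Z), SSZ))))))
  →13  S(S(S(S(S(add(SZ, mul(add(Z, Z), SSZ)))))))
  →14  S(S(S(S(S(S(add(Z, mul(add(Z, Z), SSZ))))))))
  →15  S(S(S(S(S(S(mul(add(Z, Z), SSZ)))))))
  →16  S(S(S(S(S(S(mul(Z, SSZ)))))))
  →17  S^6(Z)

Term B:
  start: mul(add(SSZ, Z), add(SSZ, Z))
  →1  mul(S(add(SZ, Z)), add(SSZ, Z))
  →2  add(add(SSZ, Z), mul(add(SZ, Z), add(SSZ, Z)))
  →3  add(S(add(SZ, Z)), mul(add(SZ, Z), add(SSZ, Z)))
  →4  S(add(add(SZ, Z), mul(add(SZ, Z), add(SSZ, Z))))
  →5  S(add(S(add(Z, Z)), mul(add(SZ, Z), add(SSZ, Z))))
  →6  S(S(add(add(Z, Z), mul(add(SZ, Z), add(SSZ, Z)))))
  →7  S(S(add(Z, mul(add(SZ, Z), add(SSZ, Z)))))
  →8  S(S(mul(add(SZ, Z), add(SSZ, Z))))
  →9  S(S(mul(S(add(Z, Z)), add(SSZ, Z))))
  →10  S(S(add(add(SSZ, Z), mul(add(Z, Z), add(SSZ, Z)))))
  →11  S(S(add(S(add(SZ, Z)), mul(add(Z, Z), add(SSZ, Z)))))
  →12  S(S(S(add(add(SZ, Z), mul(add(Z, Z), add(SSZ, Z))))))
  →13  S(S(S(add(S(add(Z, Z)), mul(add(Z, Z), add(SSZ, Z))))))
  →14  S(S(S(S(add(add(Z, Z), mul(add(Z, Z), add(SSZ, Z)))))))
  →15  S(S(S(S(add(Z, mul(add(Z, Z), add(SSZ, Z)))))))
  →16  S(S(S(S(mul(add(Z, Z), add(SSZ, Z))))))
  →17  S(S(S(S(mul(Z, add(SSZ, Z))))))
  →18  S^4(Z)

Answer: DIFFERENT — A ⇓ S^6(Z), B ⇓ S^4(Z)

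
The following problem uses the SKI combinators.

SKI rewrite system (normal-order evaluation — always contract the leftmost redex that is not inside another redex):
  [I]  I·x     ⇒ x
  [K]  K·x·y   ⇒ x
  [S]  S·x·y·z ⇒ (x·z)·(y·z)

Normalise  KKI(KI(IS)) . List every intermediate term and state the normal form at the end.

  start: KKI(KI(IS))
  step 1: K(KI(IS))
  step 2: KI

Answer: normal form = KI  (in 2 steps)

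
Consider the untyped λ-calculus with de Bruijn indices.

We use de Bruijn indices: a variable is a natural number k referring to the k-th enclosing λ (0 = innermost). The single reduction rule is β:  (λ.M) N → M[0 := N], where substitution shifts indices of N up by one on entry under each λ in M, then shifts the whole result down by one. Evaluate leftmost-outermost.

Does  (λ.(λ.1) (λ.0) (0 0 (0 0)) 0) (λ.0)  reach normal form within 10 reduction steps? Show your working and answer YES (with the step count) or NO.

Answer: YES — reaches normal form λ.0 in 7 ≤ 10 steps

Reduction:
  start: (λ.(λ.1) (λ.0) (0 0 (0 0)) 0) (λ.0)
  →1  (λ.λ.0) (λ.0) ((λ.0) (λ.0) ((λ.0) (λ.0))) (λ.0)
  →2  (λ.0) ((λ.0) (λ.0) ((λ.0) (λ.0))) (λ.0)
  →3  (λ.0) (λ.0) ((λ.0) (λ.0)) (λ.0)
  →4  (λ.0) ((λ.0) (λ.0)) (λ.0)
  →5  (λ.0) (λ.0) (λ.0)
  →6  (λ.0) (λ.0)
  →7  λ.0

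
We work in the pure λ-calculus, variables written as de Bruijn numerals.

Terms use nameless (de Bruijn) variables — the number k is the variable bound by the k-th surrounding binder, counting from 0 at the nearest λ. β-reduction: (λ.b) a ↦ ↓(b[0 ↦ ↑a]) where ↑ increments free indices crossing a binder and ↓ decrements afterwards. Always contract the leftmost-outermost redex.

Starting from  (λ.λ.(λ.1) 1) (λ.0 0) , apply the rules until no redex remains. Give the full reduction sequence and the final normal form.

  start: (λ.λ.(λ.1) 1) (λ.0 0)
  step 1: λ.(λ.1) (λ.0 0)
  step 2: λ.0

Answer: normal form = λ.0  (in 2 steps)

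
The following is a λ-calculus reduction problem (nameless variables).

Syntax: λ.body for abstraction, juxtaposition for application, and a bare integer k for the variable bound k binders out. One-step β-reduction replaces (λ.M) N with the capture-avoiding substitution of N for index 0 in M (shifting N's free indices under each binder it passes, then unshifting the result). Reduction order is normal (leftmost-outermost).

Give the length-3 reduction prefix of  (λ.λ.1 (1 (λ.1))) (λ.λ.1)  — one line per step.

Answer: after 3 steps: λ.λ.λ.λ.3

Working:
  start: (λ.λ.1 (1 (λ.1))) (λ.λ.1)
  step 1: λ.(λ.λ.1) ((λ.λ.1) (λ.1))
  step 2: λ.λ.(λ.λ.1) (λ.2)
  step 3: λ.λ.λ.λ.3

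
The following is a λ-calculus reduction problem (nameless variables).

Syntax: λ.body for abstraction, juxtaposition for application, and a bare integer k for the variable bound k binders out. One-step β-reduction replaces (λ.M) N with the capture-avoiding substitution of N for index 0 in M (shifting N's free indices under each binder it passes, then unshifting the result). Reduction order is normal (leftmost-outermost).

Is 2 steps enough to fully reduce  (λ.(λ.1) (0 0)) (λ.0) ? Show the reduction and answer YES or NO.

  start: (λ.(λ.1) (0 0)) (λ.0)
  →1  (λ.λ.0) ((λ.0) (λ.0))
  →2  λ.0

Answer: YES — reaches normal form λ.0 in 2 ≤ 2 steps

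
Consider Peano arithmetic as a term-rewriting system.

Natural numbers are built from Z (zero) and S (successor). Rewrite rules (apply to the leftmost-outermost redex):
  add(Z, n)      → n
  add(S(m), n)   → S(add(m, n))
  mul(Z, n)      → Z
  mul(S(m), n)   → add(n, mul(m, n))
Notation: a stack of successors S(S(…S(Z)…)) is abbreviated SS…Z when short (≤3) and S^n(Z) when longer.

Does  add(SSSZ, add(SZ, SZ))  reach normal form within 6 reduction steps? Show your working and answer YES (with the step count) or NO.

Answer: YES — reaches normal form S^5(Z) in 6 ≤ 6 steps

Working:
  start: add(SSSZ, add(SZ, SZ))
  →1  S(add(SSZ, add(SZ, SZ)))
  →2  S(S(add(SZ, add(SZ, SZ))))
  →3  S(S(S(add(Z, add(SZ, SZ)))))
  →4  S(S(S(add(SZ, SZ))))
  →5  S(S(S(S(add(Z, SZ)))))
  →6  S^5(Z)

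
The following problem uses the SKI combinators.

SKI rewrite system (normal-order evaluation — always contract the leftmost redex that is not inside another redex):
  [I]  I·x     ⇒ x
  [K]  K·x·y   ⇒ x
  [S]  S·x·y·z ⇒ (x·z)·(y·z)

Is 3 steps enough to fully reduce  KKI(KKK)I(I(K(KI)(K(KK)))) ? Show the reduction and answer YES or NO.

  start: KKI(KKK)I(I(K(KI)(K(KK))))
  [1] K(KKK)I(I(K(KI)(K(KK))))
  [2] KKK(I(K(KI)(K(KK))))
  [3] K(I(K(KI)(K(KK))))

Answer: NO — after 3 steps the term is K(I(K(KI)(K(KK)))), not yet normal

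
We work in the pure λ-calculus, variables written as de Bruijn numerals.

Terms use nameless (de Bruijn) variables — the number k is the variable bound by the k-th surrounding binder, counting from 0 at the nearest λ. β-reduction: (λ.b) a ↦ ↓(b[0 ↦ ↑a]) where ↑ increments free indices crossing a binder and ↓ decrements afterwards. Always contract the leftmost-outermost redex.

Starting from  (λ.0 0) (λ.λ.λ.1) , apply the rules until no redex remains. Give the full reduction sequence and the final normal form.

Answer: normal form = λ.λ.1  (in 2 steps)

Derivation:
  start: (λ.0 0) (λ.λ.λ.1)
  [1] (λ.λ.λ.1) (λ.λ.λ.1)
  [2] λ.λ.1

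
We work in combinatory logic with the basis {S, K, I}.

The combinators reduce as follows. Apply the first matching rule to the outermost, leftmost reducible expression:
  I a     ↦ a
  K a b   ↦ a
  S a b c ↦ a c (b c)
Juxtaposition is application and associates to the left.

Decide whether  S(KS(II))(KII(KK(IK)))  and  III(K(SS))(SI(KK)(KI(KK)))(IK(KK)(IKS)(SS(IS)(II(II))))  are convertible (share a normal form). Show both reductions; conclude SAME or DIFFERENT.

Answer: SAME — A ⇓ SSK, B ⇓ SSK

Working:
Term A:
  start: S(KS(II))(KII(KK(IK)))
  [1] SS(KII(KK(IK)))
  [2] SS(I(KK(IK)))
  [3] SS(KK(IK))
  [4] SSK

Term B:
  start: III(K(SS))(SI(KK)(KI(KK)))(IK(KK)(IKS)(SS(IS)(II(II))))
  [1] II(K(SS))(SI(KK)(KI(KK)))(IK(KK)(IKS)(SS(IS)(II(II))))
  [2] I(K(SS))(SI(KK)(KI(KK)))(IK(KK)(IKS)(SS(IS)(II(II))))
  [3] K(SS)(SI(KK)(KI(KK)))(IK(KK)(IKS)(SS(IS)(II(II))))
  [4] SS(IK(KK)(IKS)(SS(IS)(II(II))))
  [5] SS(K(KK)(IKS)(SS(IS)(II(II))))
  [6] SS(KK(SS(IS)(II(II))))
  [7] SSK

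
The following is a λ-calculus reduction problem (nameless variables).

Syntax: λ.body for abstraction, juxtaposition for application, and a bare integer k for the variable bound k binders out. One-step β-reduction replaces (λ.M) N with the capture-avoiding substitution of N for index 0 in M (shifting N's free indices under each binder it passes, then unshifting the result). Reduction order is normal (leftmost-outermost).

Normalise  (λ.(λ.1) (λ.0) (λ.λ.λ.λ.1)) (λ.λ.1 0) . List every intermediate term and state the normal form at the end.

  start: (λ.(λ.1) (λ.0) (λ.λ.λ.λ.1)) (λ.λ.1 0)
  step 1: (λ.λ.λ.1 0) (λ.0) (λ.λ.λ.λ.1)
  step 2: (λ.λ.1 0) (λ.λ.λ.λ.1)
  step 3: λ.(λ.λ.λ.λ.1) 0
  step 4: λ.λ.λ.λ.1

Answer: normal form = λ.λ.λ.λ.1  (in 4 steps)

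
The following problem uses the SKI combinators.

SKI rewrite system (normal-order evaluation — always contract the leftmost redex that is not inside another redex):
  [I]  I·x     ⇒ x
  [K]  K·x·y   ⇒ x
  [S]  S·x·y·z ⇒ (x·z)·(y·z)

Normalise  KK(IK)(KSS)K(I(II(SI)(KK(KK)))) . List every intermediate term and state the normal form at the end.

  start: KK(IK)(KSS)K(I(II(SI)(KK(KK))))
  step 1: K(KSS)K(I(II(SI)(KK(KK))))
  step 2: KSS(I(II(SI)(KK(KK))))
  step 3: S(I(II(SI)(KK(KK))))
  step 4: S(II(SI)(KK(KK)))
  step 5: S(I(SI)(KK(KK)))
  step 6: S(SI(KK(KK)))
  step 7: S(SIK)

Answer: normal form = S(SIK)  (in 7 steps)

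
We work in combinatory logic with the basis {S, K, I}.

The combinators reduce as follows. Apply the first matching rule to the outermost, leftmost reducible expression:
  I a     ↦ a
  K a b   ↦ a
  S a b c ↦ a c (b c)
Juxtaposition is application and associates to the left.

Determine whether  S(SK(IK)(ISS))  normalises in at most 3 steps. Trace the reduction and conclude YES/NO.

Answer: YES — reaches normal form S(SS) in 3 ≤ 3 steps

Reduction:
  start: S(SK(IK)(ISS))
  →1  S(K(ISS)(IK(ISS)))
  →2  S(ISS)
  →3  S(SS)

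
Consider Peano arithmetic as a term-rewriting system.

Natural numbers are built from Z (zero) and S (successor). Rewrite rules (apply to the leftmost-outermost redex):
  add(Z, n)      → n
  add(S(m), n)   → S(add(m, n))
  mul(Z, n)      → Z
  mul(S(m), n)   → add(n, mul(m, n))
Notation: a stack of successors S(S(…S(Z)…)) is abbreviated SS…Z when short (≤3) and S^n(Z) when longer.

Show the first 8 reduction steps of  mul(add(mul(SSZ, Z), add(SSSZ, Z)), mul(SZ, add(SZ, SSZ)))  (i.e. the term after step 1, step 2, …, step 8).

Answer: after 8 steps: add(mul(SZ, add(SZ, SSZ)), mul(add(SSZ, Z), mul(SZ, add(SZ, SSZ))))

Working:
  start: mul(add(mul(SSZ, Z), add(SSSZ, Z)), mul(SZ, add(SZ, SSZ)))
  [1] mul(add(add(Z, mul(SZ, Z)), add(SSSZ, Z)), mul(SZ, add(SZ, SSZ)))
  [2] mul(add(mul(SZ, Z), add(SSSZ, Z)), mul(SZ, add(SZ, SSZ)))
  [3] mul(add(add(Z, mul(Z, Z)), add(SSSZ, Z)), mul(SZ, add(SZ, SSZ)))
  [4] mul(add(mul(Z, Z), add(SSSZ, Z)), mul(SZ, add(SZ, SSZ)))
  [5] mul(add(Z, add(SSSZ, Z)), mul(SZ, add(SZ, SSZ)))
  [6] mul(add(SSSZ, Z), mul(SZ, add(SZ, SSZ)))
  [7] mul(S(add(SSZ, Z)), mul(SZ, add(SZ, SSZ)))
  [8] add(mul(SZ, add(SZ, SSZ)), mul(add(SSZ, Z), mul(SZ, add(SZ, SSZ))))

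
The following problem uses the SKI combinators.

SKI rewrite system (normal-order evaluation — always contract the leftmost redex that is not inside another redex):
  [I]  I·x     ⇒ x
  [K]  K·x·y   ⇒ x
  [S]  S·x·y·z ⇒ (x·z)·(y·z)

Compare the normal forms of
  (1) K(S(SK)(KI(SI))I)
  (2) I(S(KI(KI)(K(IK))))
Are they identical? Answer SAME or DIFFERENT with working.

Answer: DIFFERENT — A ⇓ KI, B ⇓ S(KK)

Reduction:
Term A:
  start: K(S(SK)(KI(SI))I)
  →1  K(SKI(KI(SI)I))
  →2  K(K(KI(SI)I)(I(KI(SI)I)))
  →3  K(KI(SI)I)
  →4  K(II)
  →5  KI

Term B:
  start: I(S(KI(KI)(K(IK))))
  →1  S(KI(KI)(K(IK)))
  →2  S(I(K(IK)))
  →3  S(K(IK))
  →4  S(KK)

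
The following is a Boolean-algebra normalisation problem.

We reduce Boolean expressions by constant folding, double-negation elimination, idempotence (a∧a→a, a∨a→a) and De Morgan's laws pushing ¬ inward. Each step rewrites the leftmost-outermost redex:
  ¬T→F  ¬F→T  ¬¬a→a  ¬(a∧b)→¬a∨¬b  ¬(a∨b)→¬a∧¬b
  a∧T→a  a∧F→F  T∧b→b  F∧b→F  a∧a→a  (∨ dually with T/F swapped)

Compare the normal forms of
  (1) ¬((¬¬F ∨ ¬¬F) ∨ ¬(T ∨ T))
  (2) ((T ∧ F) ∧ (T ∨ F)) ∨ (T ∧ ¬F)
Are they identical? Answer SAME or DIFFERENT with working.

Term A:
  start: ¬((¬¬F ∨ ¬¬F) ∨ ¬(T ∨ T))
  [1] ¬(¬¬F ∨ ¬¬F) ∧ ¬¬(T ∨ T)
  [2] (¬¬¬F ∧ ¬¬¬F) ∧ ¬¬(T ∨ T)
  [3] ¬¬¬F ∧ ¬¬(T ∨ T)
  [4] ¬F ∧ ¬¬(T ∨ T)
  [5] T ∧ ¬¬(T ∨ T)
  [6] ¬¬(T ∨ T)
  [7] T ∨ T
  [8] T

Term B:
  start: ((T ∧ F) ∧ (T ∨ F)) ∨ (T ∧ ¬F)
  [1] (F ∧ (T ∨ F)) ∨ (T ∧ ¬F)
  [2] F ∨ (T ∧ ¬F)
  [3] T ∧ ¬F
  [4] ¬F
  [5] T

Answer: SAME — A ⇓ T, B ⇓ T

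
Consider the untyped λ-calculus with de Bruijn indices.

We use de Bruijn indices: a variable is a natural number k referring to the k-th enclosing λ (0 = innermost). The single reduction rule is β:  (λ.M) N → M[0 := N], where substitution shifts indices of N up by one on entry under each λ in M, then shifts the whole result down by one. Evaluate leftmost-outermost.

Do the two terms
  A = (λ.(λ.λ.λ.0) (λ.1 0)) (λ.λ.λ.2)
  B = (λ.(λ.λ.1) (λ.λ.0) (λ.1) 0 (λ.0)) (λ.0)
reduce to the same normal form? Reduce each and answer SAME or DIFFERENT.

Term A:
  start: (λ.(λ.λ.λ.0) (λ.1 0)) (λ.λ.λ.2)
  →1  (λ.λ.λ.0) (λ.(λ.λ.λ.2) 0)
  →2  λ.λ.0

Term B:
  start: (λ.(λ.λ.1) (λ.λ.0) (λ.1) 0 (λ.0)) (λ.0)
  →1  (λ.λ.1) (λ.λ.0) (λ.λ.0) (λ.0) (λ.0)
  →2  (λ.λ.λ.0) (λ.λ.0) (λ.0) (λ.0)
  →3  (λ.λ.0) (λ.0) (λ.0)
  →4  (λ.0) (λ.0)
  →5  λ.0

Answer: DIFFERENT — A ⇓ λ.λ.0, B ⇓ λ.0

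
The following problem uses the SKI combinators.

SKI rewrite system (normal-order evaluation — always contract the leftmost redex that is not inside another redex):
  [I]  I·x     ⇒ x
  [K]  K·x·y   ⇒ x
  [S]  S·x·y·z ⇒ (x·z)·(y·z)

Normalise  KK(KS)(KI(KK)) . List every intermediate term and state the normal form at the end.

  start: KK(KS)(KI(KK))
  [1] K(KI(KK))
  [2] KI

Answer: normal form = KI  (in 2 steps)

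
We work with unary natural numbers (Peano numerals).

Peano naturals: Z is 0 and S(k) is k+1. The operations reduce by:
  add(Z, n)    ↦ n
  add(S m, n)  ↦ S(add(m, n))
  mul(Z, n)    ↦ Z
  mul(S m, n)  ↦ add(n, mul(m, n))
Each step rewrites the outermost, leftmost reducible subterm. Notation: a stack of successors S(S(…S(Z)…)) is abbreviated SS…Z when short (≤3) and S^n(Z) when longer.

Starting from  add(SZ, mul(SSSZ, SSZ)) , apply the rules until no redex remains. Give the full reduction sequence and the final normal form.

Answer: normal form = S^7(Z)  (in 15 steps)

Derivation:
  start: add(SZ, mul(SSSZ, SSZ))
  [1] S(add(Z, mul(SSSZ, SSZ)))
  [2] S(mul(SSSZ, SSZ))
  [3] S(add(SSZ, mul(SSZ, SSZ)))
  [4] S(S(add(SZ, mul(SSZ, SSZ))))
  [5] S(S(S(add(Z, mul(SSZ, SSZ)))))
  [6] S(S(S(mul(SSZ, SSZ))))
  [7] S(S(S(add(SSZ, mul(SZ, SSZ)))))
  [8] S(S(S(S(add(SZ, mul(SZ, SSZ))))))
  [9] S(S(S(S(S(add(Z, mul(SZ, SSZ)))))))
  [10] S(S(S(S(S(mul(SZ, SSZ))))))
  [11] S(S(S(S(S(add(SSZ, mul(Z, SSZ)))))))
  [12] S(S(S(S(S(S(add(SZ, mul(Z, SSZ))))))))
  [13] S(S(S(S(S(S(S(add(Z, mul(Z, SSZ)))))))))
  [14] S(S(S(S(S(S(S(mul(Z, SSZ))))))))
  [15] S^7(Z)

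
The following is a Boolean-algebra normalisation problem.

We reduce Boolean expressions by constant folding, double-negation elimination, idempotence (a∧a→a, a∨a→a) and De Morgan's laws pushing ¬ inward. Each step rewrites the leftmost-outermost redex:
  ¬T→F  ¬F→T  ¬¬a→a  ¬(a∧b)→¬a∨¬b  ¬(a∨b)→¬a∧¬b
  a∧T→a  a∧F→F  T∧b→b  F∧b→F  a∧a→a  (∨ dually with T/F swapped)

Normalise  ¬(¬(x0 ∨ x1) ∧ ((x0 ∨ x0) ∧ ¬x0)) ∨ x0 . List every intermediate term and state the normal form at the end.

Answer: normal form = ((x0 ∨ x1) ∨ (¬x0 ∨ x0)) ∨ x0  (in 6 steps)

Derivation:
  start: ¬(¬(x0 ∨ x1) ∧ ((x0 ∨ x0) ∧ ¬x0)) ∨ x0
  →1  (¬¬(x0 ∨ x1) ∨ ¬((x0 ∨ x0) ∧ ¬x0)) ∨ x0
  →2  ((x0 ∨ x1) ∨ ¬((x0 ∨ x0) ∧ ¬x0)) ∨ x0
  →3  ((x0 ∨ x1) ∨ (¬(x0 ∨ x0) ∨ ¬¬x0)) ∨ x0
  →4  ((x0 ∨ x1) ∨ ((¬x0 ∧ ¬x0) ∨ ¬¬x0)) ∨ x0
  →5  ((x0 ∨ x1) ∨ (¬x0 ∨ ¬¬x0)) ∨ x0
  →6  ((x0 ∨ x1) ∨ (¬x0 ∨ x0)) ∨ x0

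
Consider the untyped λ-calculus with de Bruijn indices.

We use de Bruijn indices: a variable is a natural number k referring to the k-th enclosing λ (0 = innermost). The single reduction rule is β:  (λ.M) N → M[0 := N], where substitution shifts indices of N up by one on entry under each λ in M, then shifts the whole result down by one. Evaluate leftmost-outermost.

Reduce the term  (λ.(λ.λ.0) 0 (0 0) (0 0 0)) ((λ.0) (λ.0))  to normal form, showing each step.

Answer: normal form = λ.0  (in 12 steps)

Working:
  start: (λ.(λ.λ.0) 0 (0 0) (0 0 0)) ((λ.0) (λ.0))
  step 1: (λ.λ.0) ((λ.0) (λ.0)) ((λ.0) (λ.0) ((λ.0) (λ.0))) ((λ.0) (λ.0) ((λ.0) (λ.0)) ((λ.0) (λ.0)))
  step 2: (λ.0) ((λ.0) (λ.0) ((λ.0) (λ.0))) ((λ.0) (λ.0) ((λ.0) (λ.0)) ((λ.0) (λ.0)))
  step 3: (λ.0) (λ.0) ((λ.0) (λ.0)) ((λ.0) (λ.0) ((λ.0) (λ.0)) ((λ.0) (λ.0)))
  step 4: (λ.0) ((λ.0) (λ.0)) ((λ.0) (λ.0) ((λ.0) (λ.0)) ((λ.0) (λ.0)))
  step 5: (λ.0) (λ.0) ((λ.0) (λ.0) ((λ.0) (λ.0)) ((λ.0) (λ.0)))
  step 6: (λ.0) ((λ.0) (λ.0) ((λ.0) (λ.0)) ((λ.0) (λ.0)))
  step 7: (λ.0) (λ.0) ((λ.0) (λ.0)) ((λ.0) (λ.0))
  step 8: (λ.0) ((λ.0) (λ.0)) ((λ.0) (λ.0))
  step 9: (λ.0) (λ.0) ((λ.0) (λ.0))
  step 10: (λ.0) ((λ.0) (λ.0))
  step 11: (λ.0) (λ.0)
  step 12: λ.0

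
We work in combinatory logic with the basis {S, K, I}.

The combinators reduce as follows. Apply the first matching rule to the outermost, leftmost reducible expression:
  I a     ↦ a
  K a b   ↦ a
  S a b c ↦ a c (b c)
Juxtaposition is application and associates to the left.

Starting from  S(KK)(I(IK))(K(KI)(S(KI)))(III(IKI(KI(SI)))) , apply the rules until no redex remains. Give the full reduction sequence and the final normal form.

Answer: normal form = K(KI)  (in 6 steps)

Derivation:
  start: S(KK)(I(IK))(K(KI)(S(KI)))(III(IKI(KI(SI))))
  →1  KK(K(KI)(S(KI)))(I(IK)(K(KI)(S(KI))))(III(IKI(KI(SI))))
  →2  K(I(IK)(K(KI)(S(KI))))(III(IKI(KI(SI))))
  →3  I(IK)(K(KI)(S(KI)))
  →4  IK(K(KI)(S(KI)))
  →5  K(K(KI)(S(KI)))
  →6  K(KI)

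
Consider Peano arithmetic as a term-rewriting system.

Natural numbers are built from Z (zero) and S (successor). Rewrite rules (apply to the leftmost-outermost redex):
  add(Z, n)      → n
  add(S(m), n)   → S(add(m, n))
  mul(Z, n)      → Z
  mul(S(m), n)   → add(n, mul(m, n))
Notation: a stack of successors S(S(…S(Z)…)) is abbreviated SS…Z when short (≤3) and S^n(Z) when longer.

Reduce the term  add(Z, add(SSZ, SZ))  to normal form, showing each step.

  start: add(Z, add(SSZ, SZ))
  →1  add(SSZ, SZ)
  →2  S(add(SZ, SZ))
  →3  S(S(add(Z, SZ)))
  →4  SSSZ

Answer: normal form = SSSZ  (in 4 steps)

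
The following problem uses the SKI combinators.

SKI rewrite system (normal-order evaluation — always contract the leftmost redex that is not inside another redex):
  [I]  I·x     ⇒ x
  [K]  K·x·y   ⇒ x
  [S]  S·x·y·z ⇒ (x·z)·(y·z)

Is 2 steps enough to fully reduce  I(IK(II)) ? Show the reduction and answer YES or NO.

Answer: NO — after 2 steps the term is K(II), not yet normal

Reduction:
  start: I(IK(II))
  [1] IK(II)
  [2] K(II)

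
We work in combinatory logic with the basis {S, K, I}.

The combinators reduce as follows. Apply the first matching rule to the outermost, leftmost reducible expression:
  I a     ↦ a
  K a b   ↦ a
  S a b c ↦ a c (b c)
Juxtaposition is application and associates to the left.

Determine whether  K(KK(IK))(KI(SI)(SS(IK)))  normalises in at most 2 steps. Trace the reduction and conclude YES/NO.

  start: K(KK(IK))(KI(SI)(SS(IK)))
  step 1: KK(IK)
  step 2: K

Answer: YES — reaches normal form K in 2 ≤ 2 steps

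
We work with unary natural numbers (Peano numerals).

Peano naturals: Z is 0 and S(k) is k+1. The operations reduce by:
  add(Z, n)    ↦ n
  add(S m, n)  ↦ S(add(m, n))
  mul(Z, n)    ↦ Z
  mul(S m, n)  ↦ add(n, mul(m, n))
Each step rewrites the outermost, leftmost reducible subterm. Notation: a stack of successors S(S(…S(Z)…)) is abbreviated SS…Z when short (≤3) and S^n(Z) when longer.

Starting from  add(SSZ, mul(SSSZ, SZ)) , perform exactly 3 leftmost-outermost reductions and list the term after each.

Answer: after 3 steps: S(S(mul(SSSZ, SZ)))

Derivation:
  start: add(SSZ, mul(SSSZ, SZ))
  →1  S(add(SZ, mul(SSSZ, SZ)))
  →2  S(S(add(Z, mul(SSSZ, SZ))))
  →3  S(S(mul(SSSZ, SZ)))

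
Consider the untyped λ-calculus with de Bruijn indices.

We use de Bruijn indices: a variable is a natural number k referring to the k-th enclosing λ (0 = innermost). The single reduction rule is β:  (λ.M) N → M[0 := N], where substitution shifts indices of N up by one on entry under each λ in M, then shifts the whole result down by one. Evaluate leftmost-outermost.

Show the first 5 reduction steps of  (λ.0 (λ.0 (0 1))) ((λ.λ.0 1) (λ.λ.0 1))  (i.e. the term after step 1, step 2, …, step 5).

Answer: after 5 steps: λ.0 ((λ.λ.0 1) ((λ.λ.0 1) (λ.λ.0 1)))

Derivation:
  start: (λ.0 (λ.0 (0 1))) ((λ.λ.0 1) (λ.λ.0 1))
  →1  (λ.λ.0 1) (λ.λ.0 1) (λ.0 (0 ((λ.λ.0 1) (λ.λ.0 1))))
  →2  (λ.0 (λ.λ.0 1)) (λ.0 (0 ((λ.λ.0 1) (λ.λ.0 1))))
  →3  (λ.0 (0 ((λ.λ.0 1) (λ.λ.0 1)))) (λ.λ.0 1)
  →4  (λ.λ.0 1) ((λ.λ.0 1) ((λ.λ.0 1) (λ.λ.0 1)))
  →5  λ.0 ((λ.λ.0 1) ((λ.λ.0 1) (λ.λ.0 1)))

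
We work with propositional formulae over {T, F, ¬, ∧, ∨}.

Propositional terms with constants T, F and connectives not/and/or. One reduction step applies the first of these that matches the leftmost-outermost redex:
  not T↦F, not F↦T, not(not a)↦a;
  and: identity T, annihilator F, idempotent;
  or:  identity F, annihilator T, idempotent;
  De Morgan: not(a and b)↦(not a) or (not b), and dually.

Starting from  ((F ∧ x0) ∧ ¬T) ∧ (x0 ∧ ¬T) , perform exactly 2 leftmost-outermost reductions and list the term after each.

Answer: after 2 steps: F ∧ (x0 ∧ ¬T)

Reduction:
  start: ((F ∧ x0) ∧ ¬T) ∧ (x0 ∧ ¬T)
  [1] (F ∧ ¬T) ∧ (x0 ∧ ¬T)
  [2] F ∧ (x0 ∧ ¬T)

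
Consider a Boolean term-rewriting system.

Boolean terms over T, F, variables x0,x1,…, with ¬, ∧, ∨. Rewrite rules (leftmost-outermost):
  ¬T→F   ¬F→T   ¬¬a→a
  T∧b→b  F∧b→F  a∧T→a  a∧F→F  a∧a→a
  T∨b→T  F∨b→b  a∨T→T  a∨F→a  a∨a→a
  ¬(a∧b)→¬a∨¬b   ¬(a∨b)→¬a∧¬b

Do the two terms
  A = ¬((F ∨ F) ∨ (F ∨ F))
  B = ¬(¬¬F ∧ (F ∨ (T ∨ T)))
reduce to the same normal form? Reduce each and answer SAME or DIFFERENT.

Term A:
  start: ¬((F ∨ F) ∨ (F ∨ F))
  [1] ¬(F ∨ F) ∧ ¬(F ∨ F)
  [2] ¬(F ∨ F)
  [3] ¬F ∧ ¬F
  [4] ¬F
  [5] T

Term B:
  start: ¬(¬¬F ∧ (F ∨ (T ∨ T)))
  [1] ¬¬¬F ∨ ¬(F ∨ (T ∨ T))
  [2] ¬F ∨ ¬(F ∨ (T ∨ T))
  [3] T ∨ ¬(F ∨ (T ∨ T))
  [4] T

Answer: SAME — A ⇓ T, B ⇓ T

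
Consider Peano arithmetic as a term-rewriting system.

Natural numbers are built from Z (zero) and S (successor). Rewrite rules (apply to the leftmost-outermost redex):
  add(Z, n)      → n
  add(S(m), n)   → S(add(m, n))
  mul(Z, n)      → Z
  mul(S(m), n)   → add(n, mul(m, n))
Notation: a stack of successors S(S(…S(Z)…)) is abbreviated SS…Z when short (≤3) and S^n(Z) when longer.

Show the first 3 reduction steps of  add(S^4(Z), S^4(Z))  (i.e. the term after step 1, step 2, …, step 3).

  start: add(S^4(Z), S^4(Z))
  →1  S(add(SSSZ, S^4(Z)))
  →2  S(S(add(SSZ, S^4(Z))))
  →3  S(S(S(add(SZ, S^4(Z)))))

Answer: after 3 steps: S(S(S(add(SZ, S^4(Z)))))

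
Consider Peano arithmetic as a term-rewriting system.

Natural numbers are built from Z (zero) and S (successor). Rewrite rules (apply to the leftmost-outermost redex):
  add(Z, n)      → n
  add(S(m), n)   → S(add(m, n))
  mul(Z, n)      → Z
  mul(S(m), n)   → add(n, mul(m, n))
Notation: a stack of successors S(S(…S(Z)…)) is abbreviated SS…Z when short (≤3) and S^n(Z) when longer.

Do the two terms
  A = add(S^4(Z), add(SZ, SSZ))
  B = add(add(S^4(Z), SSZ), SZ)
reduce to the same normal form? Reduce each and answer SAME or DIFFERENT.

Term A:
  start: add(S^4(Z), add(SZ, SSZ))
  [1] S(add(SSSZ, add(SZ, SSZ)))
  [2] S(S(add(SSZ, add(SZ, SSZ))))
  [3] S(S(S(add(SZ, add(SZ, SSZ)))))
  [4] S(S(S(S(add(Z, add(SZ, SSZ))))))
  [5] S(S(S(S(add(SZ, SSZ)))))
  [6] S(S(S(S(S(add(Z, SSZ))))))
  [7] S^7(Z)

Term B:
  start: add(add(S^4(Z), SSZ), SZ)
  [1] add(S(add(SSSZ, SSZ)), SZ)
  [2] S(add(add(SSSZ, SSZ), SZ))
  [3] S(add(S(add(SSZ, SSZ)), SZ))
  [4] S(S(add(add(SSZ, SSZ), SZ)))
  [5] S(S(add(S(add(SZ, SSZ)), SZ)))
  [6] S(S(S(add(add(SZ, SSZ), SZ))))
  [7] S(S(S(add(S(add(Z, SSZ)), SZ))))
  [8] S(S(S(S(add(add(Z, SSZ), SZ)))))
  [9] S(S(S(S(add(SSZ, SZ)))))
  [10] S(S(S(S(S(add(SZ, SZ))))))
  [11] S(S(S(S(S(S(add(Z, SZ)))))))
  [12] S^7(Z)

Answer: SAME — A ⇓ S^7(Z), B ⇓ S^7(Z)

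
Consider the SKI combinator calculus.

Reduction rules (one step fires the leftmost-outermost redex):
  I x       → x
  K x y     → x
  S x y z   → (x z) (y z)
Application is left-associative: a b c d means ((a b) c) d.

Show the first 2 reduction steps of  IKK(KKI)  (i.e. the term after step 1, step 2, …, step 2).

  start: IKK(KKI)
  step 1: KK(KKI)
  step 2: K

Answer: after 2 steps: K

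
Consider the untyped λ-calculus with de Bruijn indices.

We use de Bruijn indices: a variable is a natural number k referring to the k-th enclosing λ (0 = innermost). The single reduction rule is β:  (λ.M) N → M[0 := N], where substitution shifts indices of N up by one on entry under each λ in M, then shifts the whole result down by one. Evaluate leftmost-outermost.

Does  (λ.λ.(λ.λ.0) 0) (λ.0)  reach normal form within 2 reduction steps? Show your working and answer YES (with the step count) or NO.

  start: (λ.λ.(λ.λ.0) 0) (λ.0)
  step 1: λ.(λ.λ.0) 0
  step 2: λ.λ.0

Answer: YES — reaches normal form λ.λ.0 in 2 ≤ 2 steps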